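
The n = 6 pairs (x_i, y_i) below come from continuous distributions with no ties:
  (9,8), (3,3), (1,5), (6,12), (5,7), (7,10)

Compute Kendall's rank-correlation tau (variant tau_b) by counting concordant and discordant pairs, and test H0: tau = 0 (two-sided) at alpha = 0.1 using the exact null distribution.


Step 1: Enumerate the 15 unordered pairs (i,j) with i<j and classify each by sign(x_j-x_i) * sign(y_j-y_i).
  (1,2):dx=-6,dy=-5->C; (1,3):dx=-8,dy=-3->C; (1,4):dx=-3,dy=+4->D; (1,5):dx=-4,dy=-1->C
  (1,6):dx=-2,dy=+2->D; (2,3):dx=-2,dy=+2->D; (2,4):dx=+3,dy=+9->C; (2,5):dx=+2,dy=+4->C
  (2,6):dx=+4,dy=+7->C; (3,4):dx=+5,dy=+7->C; (3,5):dx=+4,dy=+2->C; (3,6):dx=+6,dy=+5->C
  (4,5):dx=-1,dy=-5->C; (4,6):dx=+1,dy=-2->D; (5,6):dx=+2,dy=+3->C
Step 2: C = 11, D = 4, total pairs = 15.
Step 3: tau = (C - D)/(n(n-1)/2) = (11 - 4)/15 = 0.466667.
Step 4: Exact two-sided p-value (enumerate n! = 720 permutations of y under H0): p = 0.272222.
Step 5: alpha = 0.1. fail to reject H0.

tau_b = 0.4667 (C=11, D=4), p = 0.272222, fail to reject H0.


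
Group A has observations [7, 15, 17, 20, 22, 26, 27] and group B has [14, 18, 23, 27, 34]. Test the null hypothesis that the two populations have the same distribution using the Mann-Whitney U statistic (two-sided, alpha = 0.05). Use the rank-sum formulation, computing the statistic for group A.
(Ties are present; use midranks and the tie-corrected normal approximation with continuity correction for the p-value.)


Step 1: Combine and sort all 12 observations; assign midranks.
sorted (value, group): (7,X), (14,Y), (15,X), (17,X), (18,Y), (20,X), (22,X), (23,Y), (26,X), (27,X), (27,Y), (34,Y)
ranks: 7->1, 14->2, 15->3, 17->4, 18->5, 20->6, 22->7, 23->8, 26->9, 27->10.5, 27->10.5, 34->12
Step 2: Rank sum for X: R1 = 1 + 3 + 4 + 6 + 7 + 9 + 10.5 = 40.5.
Step 3: U_X = R1 - n1(n1+1)/2 = 40.5 - 7*8/2 = 40.5 - 28 = 12.5.
       U_Y = n1*n2 - U_X = 35 - 12.5 = 22.5.
Step 4: Ties are present, so use the tie-corrected normal approximation (with continuity correction) for the p-value.
Step 5: p-value = 0.464120; compare to alpha = 0.05. fail to reject H0.

U_X = 12.5, p = 0.464120, fail to reject H0 at alpha = 0.05.


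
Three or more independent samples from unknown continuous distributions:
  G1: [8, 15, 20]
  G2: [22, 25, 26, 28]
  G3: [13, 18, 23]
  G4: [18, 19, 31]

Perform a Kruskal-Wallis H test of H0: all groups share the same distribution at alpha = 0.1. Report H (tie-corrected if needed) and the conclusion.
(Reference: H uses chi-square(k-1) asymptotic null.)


Step 1: Combine all N = 13 observations and assign midranks.
sorted (value, group, rank): (8,G1,1), (13,G3,2), (15,G1,3), (18,G3,4.5), (18,G4,4.5), (19,G4,6), (20,G1,7), (22,G2,8), (23,G3,9), (25,G2,10), (26,G2,11), (28,G2,12), (31,G4,13)
Step 2: Sum ranks within each group.
R_1 = 11 (n_1 = 3)
R_2 = 41 (n_2 = 4)
R_3 = 15.5 (n_3 = 3)
R_4 = 23.5 (n_4 = 3)
Step 3: H = 12/(N(N+1)) * sum(R_i^2/n_i) - 3(N+1)
     = 12/(13*14) * (11^2/3 + 41^2/4 + 15.5^2/3 + 23.5^2/3) - 3*14
     = 0.065934 * 724.75 - 42
     = 5.785714.
Step 4: Ties present; correction factor C = 1 - 6/(13^3 - 13) = 0.997253. Corrected H = 5.785714 / 0.997253 = 5.801653.
Step 5: Under H0, H ~ chi^2(3); p-value = 0.121669.
Step 6: alpha = 0.1. fail to reject H0.

H = 5.8017, df = 3, p = 0.121669, fail to reject H0.


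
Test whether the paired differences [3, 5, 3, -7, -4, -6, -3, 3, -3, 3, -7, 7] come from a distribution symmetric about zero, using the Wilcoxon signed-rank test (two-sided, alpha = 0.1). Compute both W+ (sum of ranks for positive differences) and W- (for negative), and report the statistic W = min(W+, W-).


Step 1: Drop any zero differences (none here) and take |d_i|.
|d| = [3, 5, 3, 7, 4, 6, 3, 3, 3, 3, 7, 7]
Step 2: Midrank |d_i| (ties get averaged ranks).
ranks: |3|->3.5, |5|->8, |3|->3.5, |7|->11, |4|->7, |6|->9, |3|->3.5, |3|->3.5, |3|->3.5, |3|->3.5, |7|->11, |7|->11
Step 3: Attach original signs; sum ranks with positive sign and with negative sign.
W+ = 3.5 + 8 + 3.5 + 3.5 + 3.5 + 11 = 33
W- = 11 + 7 + 9 + 3.5 + 3.5 + 11 = 45
(Check: W+ + W- = 78 should equal n(n+1)/2 = 78.)
Step 4: Test statistic W = min(W+, W-) = 33.
Step 5: Ties in |d|, so use the tie-corrected normal approximation.
        E[W] = n(n+1)/4 = 12*13/4 = 39.
        Tie groups: |d|=3 (t=6), |d|=7 (t=3); sum(t^3 - t) = 234.
        Var[W] = n(n+1)(2n+1)/24 - sum(t^3-t)/48 = 3900/24 - 234/48 = 157.625.
        z = (W - E[W]) / sqrt(Var[W]) = (33 - 39) / 12.5549 = -0.4779.
        Two-sided p = 2*Phi(z) = 0.632720.
Step 6: alpha = 0.1. fail to reject H0.

W+ = 33, W- = 45, W = min = 33, p = 0.632720, fail to reject H0.


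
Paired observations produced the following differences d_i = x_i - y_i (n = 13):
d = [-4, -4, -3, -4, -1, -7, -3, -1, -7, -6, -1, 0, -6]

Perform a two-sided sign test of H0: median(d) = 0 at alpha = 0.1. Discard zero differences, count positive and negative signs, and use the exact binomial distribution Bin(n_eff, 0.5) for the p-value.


Step 1: Discard zero differences. Original n = 13; n_eff = number of nonzero differences = 12.
Nonzero differences (with sign): -4, -4, -3, -4, -1, -7, -3, -1, -7, -6, -1, -6
Step 2: Count signs: positive = 0, negative = 12.
Step 3: Under H0: P(positive) = 0.5, so the number of positives S ~ Bin(12, 0.5).
Step 4: Two-sided exact p-value = sum of Bin(12,0.5) probabilities at or below the observed probability = 0.000488.
Step 5: alpha = 0.1. reject H0.

n_eff = 12, pos = 0, neg = 12, p = 0.000488, reject H0.


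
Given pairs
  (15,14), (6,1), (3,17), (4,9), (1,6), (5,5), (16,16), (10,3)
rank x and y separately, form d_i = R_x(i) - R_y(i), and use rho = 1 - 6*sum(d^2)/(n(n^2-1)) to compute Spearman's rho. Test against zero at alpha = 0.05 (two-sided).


Step 1: Rank x and y separately (midranks; no ties here).
rank(x): 15->7, 6->5, 3->2, 4->3, 1->1, 5->4, 16->8, 10->6
rank(y): 14->6, 1->1, 17->8, 9->5, 6->4, 5->3, 16->7, 3->2
Step 2: d_i = R_x(i) - R_y(i); compute d_i^2.
  (7-6)^2=1, (5-1)^2=16, (2-8)^2=36, (3-5)^2=4, (1-4)^2=9, (4-3)^2=1, (8-7)^2=1, (6-2)^2=16
sum(d^2) = 84.
Step 3: rho = 1 - 6*84 / (8*(8^2 - 1)) = 1 - 504/504 = 0.000000.
Step 4: Under H0, t = rho * sqrt((n-2)/(1-rho^2)) = 0.0000 ~ t(6).
Step 5: Two-sided p-value from the t-distribution with 6 df = 1.000000.
Step 6: alpha = 0.05. fail to reject H0.

rho = 0.0000, p = 1.000000, fail to reject H0 at alpha = 0.05.


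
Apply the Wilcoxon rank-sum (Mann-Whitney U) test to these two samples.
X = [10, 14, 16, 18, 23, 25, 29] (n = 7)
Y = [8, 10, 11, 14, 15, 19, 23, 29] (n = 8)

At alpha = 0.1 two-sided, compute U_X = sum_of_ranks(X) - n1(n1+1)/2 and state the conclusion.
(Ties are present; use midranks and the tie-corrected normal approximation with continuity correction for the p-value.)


Step 1: Combine and sort all 15 observations; assign midranks.
sorted (value, group): (8,Y), (10,X), (10,Y), (11,Y), (14,X), (14,Y), (15,Y), (16,X), (18,X), (19,Y), (23,X), (23,Y), (25,X), (29,X), (29,Y)
ranks: 8->1, 10->2.5, 10->2.5, 11->4, 14->5.5, 14->5.5, 15->7, 16->8, 18->9, 19->10, 23->11.5, 23->11.5, 25->13, 29->14.5, 29->14.5
Step 2: Rank sum for X: R1 = 2.5 + 5.5 + 8 + 9 + 11.5 + 13 + 14.5 = 64.
Step 3: U_X = R1 - n1(n1+1)/2 = 64 - 7*8/2 = 64 - 28 = 36.
       U_Y = n1*n2 - U_X = 56 - 36 = 20.
Step 4: Ties are present, so use the tie-corrected normal approximation (with continuity correction) for the p-value.
Step 5: p-value = 0.383714; compare to alpha = 0.1. fail to reject H0.

U_X = 36, p = 0.383714, fail to reject H0 at alpha = 0.1.


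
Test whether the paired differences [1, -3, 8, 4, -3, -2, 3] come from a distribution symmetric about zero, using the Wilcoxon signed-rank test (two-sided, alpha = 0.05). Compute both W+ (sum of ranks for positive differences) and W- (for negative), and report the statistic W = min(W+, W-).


Step 1: Drop any zero differences (none here) and take |d_i|.
|d| = [1, 3, 8, 4, 3, 2, 3]
Step 2: Midrank |d_i| (ties get averaged ranks).
ranks: |1|->1, |3|->4, |8|->7, |4|->6, |3|->4, |2|->2, |3|->4
Step 3: Attach original signs; sum ranks with positive sign and with negative sign.
W+ = 1 + 7 + 6 + 4 = 18
W- = 4 + 4 + 2 = 10
(Check: W+ + W- = 28 should equal n(n+1)/2 = 28.)
Step 4: Test statistic W = min(W+, W-) = 10.
Step 5: Ties in |d|, so use the tie-corrected normal approximation.
        E[W] = n(n+1)/4 = 7*8/4 = 14.
        Tie groups: |d|=3 (t=3); sum(t^3 - t) = 24.
        Var[W] = n(n+1)(2n+1)/24 - sum(t^3-t)/48 = 840/24 - 24/48 = 34.5.
        z = (W - E[W]) / sqrt(Var[W]) = (10 - 14) / 5.8737 = -0.6810.
        Two-sided p = 2*Phi(z) = 0.495868.
Step 6: alpha = 0.05. fail to reject H0.

W+ = 18, W- = 10, W = min = 10, p = 0.495868, fail to reject H0.


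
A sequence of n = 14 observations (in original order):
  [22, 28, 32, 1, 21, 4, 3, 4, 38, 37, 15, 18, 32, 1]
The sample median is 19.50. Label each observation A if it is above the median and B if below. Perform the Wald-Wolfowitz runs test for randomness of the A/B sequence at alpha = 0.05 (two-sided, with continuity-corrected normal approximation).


Step 1: Compute median = 19.50; label A = above, B = below.
Labels in order: AAABABBBAABBAB  (n_A = 7, n_B = 7)
Step 2: Count runs R = 8.
Step 3: Under H0 (random ordering), E[R] = 2*n_A*n_B/(n_A+n_B) + 1 = 2*7*7/14 + 1 = 8.0000.
        Var[R] = 2*n_A*n_B*(2*n_A*n_B - n_A - n_B) / ((n_A+n_B)^2 * (n_A+n_B-1)) = 8232/2548 = 3.2308.
        SD[R] = 1.7974.
Step 4: R = E[R], so z = 0 with no continuity correction.
Step 5: Two-sided p-value via normal approximation = 2*(1 - Phi(|z|)) = 1.000000.
Step 6: alpha = 0.05. fail to reject H0.

R = 8, z = 0.0000, p = 1.000000, fail to reject H0.


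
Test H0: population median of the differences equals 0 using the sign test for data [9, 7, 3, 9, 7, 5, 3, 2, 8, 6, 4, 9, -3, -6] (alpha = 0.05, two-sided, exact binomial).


Step 1: Discard zero differences. Original n = 14; n_eff = number of nonzero differences = 14.
Nonzero differences (with sign): +9, +7, +3, +9, +7, +5, +3, +2, +8, +6, +4, +9, -3, -6
Step 2: Count signs: positive = 12, negative = 2.
Step 3: Under H0: P(positive) = 0.5, so the number of positives S ~ Bin(14, 0.5).
Step 4: Two-sided exact p-value = sum of Bin(14,0.5) probabilities at or below the observed probability = 0.012939.
Step 5: alpha = 0.05. reject H0.

n_eff = 14, pos = 12, neg = 2, p = 0.012939, reject H0.


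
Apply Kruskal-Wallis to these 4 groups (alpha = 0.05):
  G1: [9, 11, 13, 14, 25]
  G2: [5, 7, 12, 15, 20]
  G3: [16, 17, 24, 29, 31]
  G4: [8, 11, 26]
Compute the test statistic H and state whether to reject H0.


Step 1: Combine all N = 18 observations and assign midranks.
sorted (value, group, rank): (5,G2,1), (7,G2,2), (8,G4,3), (9,G1,4), (11,G1,5.5), (11,G4,5.5), (12,G2,7), (13,G1,8), (14,G1,9), (15,G2,10), (16,G3,11), (17,G3,12), (20,G2,13), (24,G3,14), (25,G1,15), (26,G4,16), (29,G3,17), (31,G3,18)
Step 2: Sum ranks within each group.
R_1 = 41.5 (n_1 = 5)
R_2 = 33 (n_2 = 5)
R_3 = 72 (n_3 = 5)
R_4 = 24.5 (n_4 = 3)
Step 3: H = 12/(N(N+1)) * sum(R_i^2/n_i) - 3(N+1)
     = 12/(18*19) * (41.5^2/5 + 33^2/5 + 72^2/5 + 24.5^2/3) - 3*19
     = 0.035088 * 1799.13 - 57
     = 6.127485.
Step 4: Ties present; correction factor C = 1 - 6/(18^3 - 18) = 0.998968. Corrected H = 6.127485 / 0.998968 = 6.133815.
Step 5: Under H0, H ~ chi^2(3); p-value = 0.105278.
Step 6: alpha = 0.05. fail to reject H0.

H = 6.1338, df = 3, p = 0.105278, fail to reject H0.


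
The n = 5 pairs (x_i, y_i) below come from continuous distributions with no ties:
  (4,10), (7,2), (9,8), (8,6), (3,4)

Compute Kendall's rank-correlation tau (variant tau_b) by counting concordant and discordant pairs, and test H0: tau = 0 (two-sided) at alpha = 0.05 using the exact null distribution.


Step 1: Enumerate the 10 unordered pairs (i,j) with i<j and classify each by sign(x_j-x_i) * sign(y_j-y_i).
  (1,2):dx=+3,dy=-8->D; (1,3):dx=+5,dy=-2->D; (1,4):dx=+4,dy=-4->D; (1,5):dx=-1,dy=-6->C
  (2,3):dx=+2,dy=+6->C; (2,4):dx=+1,dy=+4->C; (2,5):dx=-4,dy=+2->D; (3,4):dx=-1,dy=-2->C
  (3,5):dx=-6,dy=-4->C; (4,5):dx=-5,dy=-2->C
Step 2: C = 6, D = 4, total pairs = 10.
Step 3: tau = (C - D)/(n(n-1)/2) = (6 - 4)/10 = 0.200000.
Step 4: Exact two-sided p-value (enumerate n! = 120 permutations of y under H0): p = 0.816667.
Step 5: alpha = 0.05. fail to reject H0.

tau_b = 0.2000 (C=6, D=4), p = 0.816667, fail to reject H0.


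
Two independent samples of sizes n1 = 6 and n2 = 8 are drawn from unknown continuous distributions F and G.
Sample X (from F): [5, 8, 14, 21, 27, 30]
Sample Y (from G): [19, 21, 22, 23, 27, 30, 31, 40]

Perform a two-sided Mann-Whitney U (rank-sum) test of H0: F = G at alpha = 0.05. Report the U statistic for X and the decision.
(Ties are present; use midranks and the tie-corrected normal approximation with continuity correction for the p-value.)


Step 1: Combine and sort all 14 observations; assign midranks.
sorted (value, group): (5,X), (8,X), (14,X), (19,Y), (21,X), (21,Y), (22,Y), (23,Y), (27,X), (27,Y), (30,X), (30,Y), (31,Y), (40,Y)
ranks: 5->1, 8->2, 14->3, 19->4, 21->5.5, 21->5.5, 22->7, 23->8, 27->9.5, 27->9.5, 30->11.5, 30->11.5, 31->13, 40->14
Step 2: Rank sum for X: R1 = 1 + 2 + 3 + 5.5 + 9.5 + 11.5 = 32.5.
Step 3: U_X = R1 - n1(n1+1)/2 = 32.5 - 6*7/2 = 32.5 - 21 = 11.5.
       U_Y = n1*n2 - U_X = 48 - 11.5 = 36.5.
Step 4: Ties are present, so use the tie-corrected normal approximation (with continuity correction) for the p-value.
Step 5: p-value = 0.120107; compare to alpha = 0.05. fail to reject H0.

U_X = 11.5, p = 0.120107, fail to reject H0 at alpha = 0.05.


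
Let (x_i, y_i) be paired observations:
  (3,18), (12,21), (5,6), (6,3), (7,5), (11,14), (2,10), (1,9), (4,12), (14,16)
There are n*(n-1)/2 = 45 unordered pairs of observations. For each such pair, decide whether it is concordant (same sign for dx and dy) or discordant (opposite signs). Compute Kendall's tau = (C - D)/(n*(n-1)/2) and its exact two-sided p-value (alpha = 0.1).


Step 1: Enumerate the 45 unordered pairs (i,j) with i<j and classify each by sign(x_j-x_i) * sign(y_j-y_i).
  (1,2):dx=+9,dy=+3->C; (1,3):dx=+2,dy=-12->D; (1,4):dx=+3,dy=-15->D; (1,5):dx=+4,dy=-13->D
  (1,6):dx=+8,dy=-4->D; (1,7):dx=-1,dy=-8->C; (1,8):dx=-2,dy=-9->C; (1,9):dx=+1,dy=-6->D
  (1,10):dx=+11,dy=-2->D; (2,3):dx=-7,dy=-15->C; (2,4):dx=-6,dy=-18->C; (2,5):dx=-5,dy=-16->C
  (2,6):dx=-1,dy=-7->C; (2,7):dx=-10,dy=-11->C; (2,8):dx=-11,dy=-12->C; (2,9):dx=-8,dy=-9->C
  (2,10):dx=+2,dy=-5->D; (3,4):dx=+1,dy=-3->D; (3,5):dx=+2,dy=-1->D; (3,6):dx=+6,dy=+8->C
  (3,7):dx=-3,dy=+4->D; (3,8):dx=-4,dy=+3->D; (3,9):dx=-1,dy=+6->D; (3,10):dx=+9,dy=+10->C
  (4,5):dx=+1,dy=+2->C; (4,6):dx=+5,dy=+11->C; (4,7):dx=-4,dy=+7->D; (4,8):dx=-5,dy=+6->D
  (4,9):dx=-2,dy=+9->D; (4,10):dx=+8,dy=+13->C; (5,6):dx=+4,dy=+9->C; (5,7):dx=-5,dy=+5->D
  (5,8):dx=-6,dy=+4->D; (5,9):dx=-3,dy=+7->D; (5,10):dx=+7,dy=+11->C; (6,7):dx=-9,dy=-4->C
  (6,8):dx=-10,dy=-5->C; (6,9):dx=-7,dy=-2->C; (6,10):dx=+3,dy=+2->C; (7,8):dx=-1,dy=-1->C
  (7,9):dx=+2,dy=+2->C; (7,10):dx=+12,dy=+6->C; (8,9):dx=+3,dy=+3->C; (8,10):dx=+13,dy=+7->C
  (9,10):dx=+10,dy=+4->C
Step 2: C = 27, D = 18, total pairs = 45.
Step 3: tau = (C - D)/(n(n-1)/2) = (27 - 18)/45 = 0.200000.
Step 4: Exact two-sided p-value (enumerate n! = 3628800 permutations of y under H0): p = 0.484313.
Step 5: alpha = 0.1. fail to reject H0.

tau_b = 0.2000 (C=27, D=18), p = 0.484313, fail to reject H0.


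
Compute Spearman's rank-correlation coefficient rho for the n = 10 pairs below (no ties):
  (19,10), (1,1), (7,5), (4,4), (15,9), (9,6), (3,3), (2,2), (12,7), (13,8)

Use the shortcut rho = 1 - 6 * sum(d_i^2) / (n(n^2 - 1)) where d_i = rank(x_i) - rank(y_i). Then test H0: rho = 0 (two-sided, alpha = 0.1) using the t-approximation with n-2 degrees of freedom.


Step 1: Rank x and y separately (midranks; no ties here).
rank(x): 19->10, 1->1, 7->5, 4->4, 15->9, 9->6, 3->3, 2->2, 12->7, 13->8
rank(y): 10->10, 1->1, 5->5, 4->4, 9->9, 6->6, 3->3, 2->2, 7->7, 8->8
Step 2: d_i = R_x(i) - R_y(i); compute d_i^2.
  (10-10)^2=0, (1-1)^2=0, (5-5)^2=0, (4-4)^2=0, (9-9)^2=0, (6-6)^2=0, (3-3)^2=0, (2-2)^2=0, (7-7)^2=0, (8-8)^2=0
sum(d^2) = 0.
Step 3: rho = 1 - 6*0 / (10*(10^2 - 1)) = 1 - 0/990 = 1.000000.
Step 5: Two-sided p-value from the t-distribution with 8 df = 0.000000.
Step 6: alpha = 0.1. reject H0.

rho = 1.0000, p = 0.000000, reject H0 at alpha = 0.1.


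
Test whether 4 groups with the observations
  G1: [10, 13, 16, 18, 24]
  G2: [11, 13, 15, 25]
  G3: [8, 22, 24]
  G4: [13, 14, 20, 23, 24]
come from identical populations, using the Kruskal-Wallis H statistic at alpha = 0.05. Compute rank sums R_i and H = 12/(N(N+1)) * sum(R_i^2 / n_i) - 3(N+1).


Step 1: Combine all N = 17 observations and assign midranks.
sorted (value, group, rank): (8,G3,1), (10,G1,2), (11,G2,3), (13,G1,5), (13,G2,5), (13,G4,5), (14,G4,7), (15,G2,8), (16,G1,9), (18,G1,10), (20,G4,11), (22,G3,12), (23,G4,13), (24,G1,15), (24,G3,15), (24,G4,15), (25,G2,17)
Step 2: Sum ranks within each group.
R_1 = 41 (n_1 = 5)
R_2 = 33 (n_2 = 4)
R_3 = 28 (n_3 = 3)
R_4 = 51 (n_4 = 5)
Step 3: H = 12/(N(N+1)) * sum(R_i^2/n_i) - 3(N+1)
     = 12/(17*18) * (41^2/5 + 33^2/4 + 28^2/3 + 51^2/5) - 3*18
     = 0.039216 * 1389.98 - 54
     = 0.509150.
Step 4: Ties present; correction factor C = 1 - 48/(17^3 - 17) = 0.990196. Corrected H = 0.509150 / 0.990196 = 0.514191.
Step 5: Under H0, H ~ chi^2(3); p-value = 0.915763.
Step 6: alpha = 0.05. fail to reject H0.

H = 0.5142, df = 3, p = 0.915763, fail to reject H0.


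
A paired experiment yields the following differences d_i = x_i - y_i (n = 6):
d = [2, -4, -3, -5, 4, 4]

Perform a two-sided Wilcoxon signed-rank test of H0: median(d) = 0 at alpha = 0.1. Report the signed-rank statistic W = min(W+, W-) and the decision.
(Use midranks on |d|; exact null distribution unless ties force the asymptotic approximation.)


Step 1: Drop any zero differences (none here) and take |d_i|.
|d| = [2, 4, 3, 5, 4, 4]
Step 2: Midrank |d_i| (ties get averaged ranks).
ranks: |2|->1, |4|->4, |3|->2, |5|->6, |4|->4, |4|->4
Step 3: Attach original signs; sum ranks with positive sign and with negative sign.
W+ = 1 + 4 + 4 = 9
W- = 4 + 2 + 6 = 12
(Check: W+ + W- = 21 should equal n(n+1)/2 = 21.)
Step 4: Test statistic W = min(W+, W-) = 9.
Step 5: Ties in |d|, so use the tie-corrected normal approximation.
        E[W] = n(n+1)/4 = 6*7/4 = 10.5.
        Tie groups: |d|=4 (t=3); sum(t^3 - t) = 24.
        Var[W] = n(n+1)(2n+1)/24 - sum(t^3-t)/48 = 546/24 - 24/48 = 22.25.
        z = (W - E[W]) / sqrt(Var[W]) = (9 - 10.5) / 4.7170 = -0.3180.
        Two-sided p = 2*Phi(z) = 0.750485.
Step 6: alpha = 0.1. fail to reject H0.

W+ = 9, W- = 12, W = min = 9, p = 0.750485, fail to reject H0.


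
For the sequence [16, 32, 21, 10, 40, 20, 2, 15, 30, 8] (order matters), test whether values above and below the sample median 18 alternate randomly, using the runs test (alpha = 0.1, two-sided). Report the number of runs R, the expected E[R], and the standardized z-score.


Step 1: Compute median = 18; label A = above, B = below.
Labels in order: BAABAABBAB  (n_A = 5, n_B = 5)
Step 2: Count runs R = 7.
Step 3: Under H0 (random ordering), E[R] = 2*n_A*n_B/(n_A+n_B) + 1 = 2*5*5/10 + 1 = 6.0000.
        Var[R] = 2*n_A*n_B*(2*n_A*n_B - n_A - n_B) / ((n_A+n_B)^2 * (n_A+n_B-1)) = 2000/900 = 2.2222.
        SD[R] = 1.4907.
Step 4: Continuity-corrected z = (R - 0.5 - E[R]) / SD[R] = (7 - 0.5 - 6.0000) / 1.4907 = 0.3354.
Step 5: Two-sided p-value via normal approximation = 2*(1 - Phi(|z|)) = 0.737316.
Step 6: alpha = 0.1. fail to reject H0.

R = 7, z = 0.3354, p = 0.737316, fail to reject H0.


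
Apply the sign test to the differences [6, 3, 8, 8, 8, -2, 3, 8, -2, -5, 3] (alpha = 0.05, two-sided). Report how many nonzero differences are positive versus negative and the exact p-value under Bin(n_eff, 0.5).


Step 1: Discard zero differences. Original n = 11; n_eff = number of nonzero differences = 11.
Nonzero differences (with sign): +6, +3, +8, +8, +8, -2, +3, +8, -2, -5, +3
Step 2: Count signs: positive = 8, negative = 3.
Step 3: Under H0: P(positive) = 0.5, so the number of positives S ~ Bin(11, 0.5).
Step 4: Two-sided exact p-value = sum of Bin(11,0.5) probabilities at or below the observed probability = 0.226562.
Step 5: alpha = 0.05. fail to reject H0.

n_eff = 11, pos = 8, neg = 3, p = 0.226562, fail to reject H0.


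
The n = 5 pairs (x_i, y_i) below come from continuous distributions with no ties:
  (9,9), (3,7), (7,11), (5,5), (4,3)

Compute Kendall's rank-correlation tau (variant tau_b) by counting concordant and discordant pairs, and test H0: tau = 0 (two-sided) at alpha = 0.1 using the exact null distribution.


Step 1: Enumerate the 10 unordered pairs (i,j) with i<j and classify each by sign(x_j-x_i) * sign(y_j-y_i).
  (1,2):dx=-6,dy=-2->C; (1,3):dx=-2,dy=+2->D; (1,4):dx=-4,dy=-4->C; (1,5):dx=-5,dy=-6->C
  (2,3):dx=+4,dy=+4->C; (2,4):dx=+2,dy=-2->D; (2,5):dx=+1,dy=-4->D; (3,4):dx=-2,dy=-6->C
  (3,5):dx=-3,dy=-8->C; (4,5):dx=-1,dy=-2->C
Step 2: C = 7, D = 3, total pairs = 10.
Step 3: tau = (C - D)/(n(n-1)/2) = (7 - 3)/10 = 0.400000.
Step 4: Exact two-sided p-value (enumerate n! = 120 permutations of y under H0): p = 0.483333.
Step 5: alpha = 0.1. fail to reject H0.

tau_b = 0.4000 (C=7, D=3), p = 0.483333, fail to reject H0.


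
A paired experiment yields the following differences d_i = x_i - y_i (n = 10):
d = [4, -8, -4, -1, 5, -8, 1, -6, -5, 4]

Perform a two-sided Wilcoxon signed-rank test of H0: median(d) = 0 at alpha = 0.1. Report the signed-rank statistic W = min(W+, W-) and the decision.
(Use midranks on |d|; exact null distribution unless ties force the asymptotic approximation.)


Step 1: Drop any zero differences (none here) and take |d_i|.
|d| = [4, 8, 4, 1, 5, 8, 1, 6, 5, 4]
Step 2: Midrank |d_i| (ties get averaged ranks).
ranks: |4|->4, |8|->9.5, |4|->4, |1|->1.5, |5|->6.5, |8|->9.5, |1|->1.5, |6|->8, |5|->6.5, |4|->4
Step 3: Attach original signs; sum ranks with positive sign and with negative sign.
W+ = 4 + 6.5 + 1.5 + 4 = 16
W- = 9.5 + 4 + 1.5 + 9.5 + 8 + 6.5 = 39
(Check: W+ + W- = 55 should equal n(n+1)/2 = 55.)
Step 4: Test statistic W = min(W+, W-) = 16.
Step 5: Ties in |d|, so use the tie-corrected normal approximation.
        E[W] = n(n+1)/4 = 10*11/4 = 27.5.
        Tie groups: |d|=1 (t=2), |d|=4 (t=3), |d|=5 (t=2), |d|=8 (t=2); sum(t^3 - t) = 42.
        Var[W] = n(n+1)(2n+1)/24 - sum(t^3-t)/48 = 2310/24 - 42/48 = 95.375.
        z = (W - E[W]) / sqrt(Var[W]) = (16 - 27.5) / 9.7660 = -1.1776.
        Two-sided p = 2*Phi(z) = 0.238975.
Step 6: alpha = 0.1. fail to reject H0.

W+ = 16, W- = 39, W = min = 16, p = 0.238975, fail to reject H0.


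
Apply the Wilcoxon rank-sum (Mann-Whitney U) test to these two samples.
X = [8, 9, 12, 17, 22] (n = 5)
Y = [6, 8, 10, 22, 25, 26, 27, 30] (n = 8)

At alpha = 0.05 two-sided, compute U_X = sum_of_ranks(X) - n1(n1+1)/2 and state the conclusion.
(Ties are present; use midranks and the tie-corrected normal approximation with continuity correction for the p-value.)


Step 1: Combine and sort all 13 observations; assign midranks.
sorted (value, group): (6,Y), (8,X), (8,Y), (9,X), (10,Y), (12,X), (17,X), (22,X), (22,Y), (25,Y), (26,Y), (27,Y), (30,Y)
ranks: 6->1, 8->2.5, 8->2.5, 9->4, 10->5, 12->6, 17->7, 22->8.5, 22->8.5, 25->10, 26->11, 27->12, 30->13
Step 2: Rank sum for X: R1 = 2.5 + 4 + 6 + 7 + 8.5 = 28.
Step 3: U_X = R1 - n1(n1+1)/2 = 28 - 5*6/2 = 28 - 15 = 13.
       U_Y = n1*n2 - U_X = 40 - 13 = 27.
Step 4: Ties are present, so use the tie-corrected normal approximation (with continuity correction) for the p-value.
Step 5: p-value = 0.340019; compare to alpha = 0.05. fail to reject H0.

U_X = 13, p = 0.340019, fail to reject H0 at alpha = 0.05.


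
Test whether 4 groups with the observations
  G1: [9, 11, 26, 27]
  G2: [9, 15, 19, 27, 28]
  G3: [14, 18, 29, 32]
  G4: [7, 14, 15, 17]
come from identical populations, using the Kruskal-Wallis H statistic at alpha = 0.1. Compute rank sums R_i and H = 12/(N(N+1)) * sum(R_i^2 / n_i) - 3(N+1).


Step 1: Combine all N = 17 observations and assign midranks.
sorted (value, group, rank): (7,G4,1), (9,G1,2.5), (9,G2,2.5), (11,G1,4), (14,G3,5.5), (14,G4,5.5), (15,G2,7.5), (15,G4,7.5), (17,G4,9), (18,G3,10), (19,G2,11), (26,G1,12), (27,G1,13.5), (27,G2,13.5), (28,G2,15), (29,G3,16), (32,G3,17)
Step 2: Sum ranks within each group.
R_1 = 32 (n_1 = 4)
R_2 = 49.5 (n_2 = 5)
R_3 = 48.5 (n_3 = 4)
R_4 = 23 (n_4 = 4)
Step 3: H = 12/(N(N+1)) * sum(R_i^2/n_i) - 3(N+1)
     = 12/(17*18) * (32^2/4 + 49.5^2/5 + 48.5^2/4 + 23^2/4) - 3*18
     = 0.039216 * 1466.36 - 54
     = 3.504412.
Step 4: Ties present; correction factor C = 1 - 24/(17^3 - 17) = 0.995098. Corrected H = 3.504412 / 0.995098 = 3.521675.
Step 5: Under H0, H ~ chi^2(3); p-value = 0.317962.
Step 6: alpha = 0.1. fail to reject H0.

H = 3.5217, df = 3, p = 0.317962, fail to reject H0.


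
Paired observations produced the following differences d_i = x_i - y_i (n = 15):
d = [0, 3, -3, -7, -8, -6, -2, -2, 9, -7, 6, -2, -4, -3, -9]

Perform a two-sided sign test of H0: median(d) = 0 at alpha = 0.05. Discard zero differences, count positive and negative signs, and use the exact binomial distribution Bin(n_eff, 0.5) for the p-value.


Step 1: Discard zero differences. Original n = 15; n_eff = number of nonzero differences = 14.
Nonzero differences (with sign): +3, -3, -7, -8, -6, -2, -2, +9, -7, +6, -2, -4, -3, -9
Step 2: Count signs: positive = 3, negative = 11.
Step 3: Under H0: P(positive) = 0.5, so the number of positives S ~ Bin(14, 0.5).
Step 4: Two-sided exact p-value = sum of Bin(14,0.5) probabilities at or below the observed probability = 0.057373.
Step 5: alpha = 0.05. fail to reject H0.

n_eff = 14, pos = 3, neg = 11, p = 0.057373, fail to reject H0.


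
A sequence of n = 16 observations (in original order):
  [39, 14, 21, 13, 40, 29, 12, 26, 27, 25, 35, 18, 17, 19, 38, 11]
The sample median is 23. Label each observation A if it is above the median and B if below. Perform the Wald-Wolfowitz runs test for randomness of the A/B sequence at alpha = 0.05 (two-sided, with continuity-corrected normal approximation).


Step 1: Compute median = 23; label A = above, B = below.
Labels in order: ABBBAABAAAABBBAB  (n_A = 8, n_B = 8)
Step 2: Count runs R = 8.
Step 3: Under H0 (random ordering), E[R] = 2*n_A*n_B/(n_A+n_B) + 1 = 2*8*8/16 + 1 = 9.0000.
        Var[R] = 2*n_A*n_B*(2*n_A*n_B - n_A - n_B) / ((n_A+n_B)^2 * (n_A+n_B-1)) = 14336/3840 = 3.7333.
        SD[R] = 1.9322.
Step 4: Continuity-corrected z = (R + 0.5 - E[R]) / SD[R] = (8 + 0.5 - 9.0000) / 1.9322 = -0.2588.
Step 5: Two-sided p-value via normal approximation = 2*(1 - Phi(|z|)) = 0.795809.
Step 6: alpha = 0.05. fail to reject H0.

R = 8, z = -0.2588, p = 0.795809, fail to reject H0.


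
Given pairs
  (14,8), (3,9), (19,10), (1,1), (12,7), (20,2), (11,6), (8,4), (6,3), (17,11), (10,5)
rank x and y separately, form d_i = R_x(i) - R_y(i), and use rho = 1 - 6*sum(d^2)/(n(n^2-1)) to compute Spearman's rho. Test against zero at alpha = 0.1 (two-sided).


Step 1: Rank x and y separately (midranks; no ties here).
rank(x): 14->8, 3->2, 19->10, 1->1, 12->7, 20->11, 11->6, 8->4, 6->3, 17->9, 10->5
rank(y): 8->8, 9->9, 10->10, 1->1, 7->7, 2->2, 6->6, 4->4, 3->3, 11->11, 5->5
Step 2: d_i = R_x(i) - R_y(i); compute d_i^2.
  (8-8)^2=0, (2-9)^2=49, (10-10)^2=0, (1-1)^2=0, (7-7)^2=0, (11-2)^2=81, (6-6)^2=0, (4-4)^2=0, (3-3)^2=0, (9-11)^2=4, (5-5)^2=0
sum(d^2) = 134.
Step 3: rho = 1 - 6*134 / (11*(11^2 - 1)) = 1 - 804/1320 = 0.390909.
Step 4: Under H0, t = rho * sqrt((n-2)/(1-rho^2)) = 1.2741 ~ t(9).
Step 5: Two-sided p-value from the t-distribution with 9 df = 0.234540.
Step 6: alpha = 0.1. fail to reject H0.

rho = 0.3909, p = 0.234540, fail to reject H0 at alpha = 0.1.


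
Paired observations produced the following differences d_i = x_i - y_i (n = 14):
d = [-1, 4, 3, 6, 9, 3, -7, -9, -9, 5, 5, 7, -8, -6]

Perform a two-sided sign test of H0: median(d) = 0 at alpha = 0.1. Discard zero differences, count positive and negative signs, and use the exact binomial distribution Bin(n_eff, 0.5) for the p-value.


Step 1: Discard zero differences. Original n = 14; n_eff = number of nonzero differences = 14.
Nonzero differences (with sign): -1, +4, +3, +6, +9, +3, -7, -9, -9, +5, +5, +7, -8, -6
Step 2: Count signs: positive = 8, negative = 6.
Step 3: Under H0: P(positive) = 0.5, so the number of positives S ~ Bin(14, 0.5).
Step 4: Two-sided exact p-value = sum of Bin(14,0.5) probabilities at or below the observed probability = 0.790527.
Step 5: alpha = 0.1. fail to reject H0.

n_eff = 14, pos = 8, neg = 6, p = 0.790527, fail to reject H0.


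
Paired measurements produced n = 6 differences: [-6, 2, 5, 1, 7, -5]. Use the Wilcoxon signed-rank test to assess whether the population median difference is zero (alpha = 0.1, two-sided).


Step 1: Drop any zero differences (none here) and take |d_i|.
|d| = [6, 2, 5, 1, 7, 5]
Step 2: Midrank |d_i| (ties get averaged ranks).
ranks: |6|->5, |2|->2, |5|->3.5, |1|->1, |7|->6, |5|->3.5
Step 3: Attach original signs; sum ranks with positive sign and with negative sign.
W+ = 2 + 3.5 + 1 + 6 = 12.5
W- = 5 + 3.5 = 8.5
(Check: W+ + W- = 21 should equal n(n+1)/2 = 21.)
Step 4: Test statistic W = min(W+, W-) = 8.5.
Step 5: Ties in |d|, so use the tie-corrected normal approximation.
        E[W] = n(n+1)/4 = 6*7/4 = 10.5.
        Tie groups: |d|=5 (t=2); sum(t^3 - t) = 6.
        Var[W] = n(n+1)(2n+1)/24 - sum(t^3-t)/48 = 546/24 - 6/48 = 22.625.
        z = (W - E[W]) / sqrt(Var[W]) = (8.5 - 10.5) / 4.7566 = -0.4205.
        Two-sided p = 2*Phi(z) = 0.674142.
Step 6: alpha = 0.1. fail to reject H0.

W+ = 12.5, W- = 8.5, W = min = 8.5, p = 0.674142, fail to reject H0.


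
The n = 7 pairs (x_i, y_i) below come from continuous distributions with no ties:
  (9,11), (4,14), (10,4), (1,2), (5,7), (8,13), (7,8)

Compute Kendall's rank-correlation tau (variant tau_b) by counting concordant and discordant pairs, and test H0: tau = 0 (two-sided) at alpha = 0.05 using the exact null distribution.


Step 1: Enumerate the 21 unordered pairs (i,j) with i<j and classify each by sign(x_j-x_i) * sign(y_j-y_i).
  (1,2):dx=-5,dy=+3->D; (1,3):dx=+1,dy=-7->D; (1,4):dx=-8,dy=-9->C; (1,5):dx=-4,dy=-4->C
  (1,6):dx=-1,dy=+2->D; (1,7):dx=-2,dy=-3->C; (2,3):dx=+6,dy=-10->D; (2,4):dx=-3,dy=-12->C
  (2,5):dx=+1,dy=-7->D; (2,6):dx=+4,dy=-1->D; (2,7):dx=+3,dy=-6->D; (3,4):dx=-9,dy=-2->C
  (3,5):dx=-5,dy=+3->D; (3,6):dx=-2,dy=+9->D; (3,7):dx=-3,dy=+4->D; (4,5):dx=+4,dy=+5->C
  (4,6):dx=+7,dy=+11->C; (4,7):dx=+6,dy=+6->C; (5,6):dx=+3,dy=+6->C; (5,7):dx=+2,dy=+1->C
  (6,7):dx=-1,dy=-5->C
Step 2: C = 11, D = 10, total pairs = 21.
Step 3: tau = (C - D)/(n(n-1)/2) = (11 - 10)/21 = 0.047619.
Step 4: Exact two-sided p-value (enumerate n! = 5040 permutations of y under H0): p = 1.000000.
Step 5: alpha = 0.05. fail to reject H0.

tau_b = 0.0476 (C=11, D=10), p = 1.000000, fail to reject H0.


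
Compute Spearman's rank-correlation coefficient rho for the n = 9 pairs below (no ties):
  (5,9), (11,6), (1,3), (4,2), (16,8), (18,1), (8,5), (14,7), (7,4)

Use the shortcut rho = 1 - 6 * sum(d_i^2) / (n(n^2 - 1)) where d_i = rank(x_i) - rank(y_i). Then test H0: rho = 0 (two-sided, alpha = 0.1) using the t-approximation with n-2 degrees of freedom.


Step 1: Rank x and y separately (midranks; no ties here).
rank(x): 5->3, 11->6, 1->1, 4->2, 16->8, 18->9, 8->5, 14->7, 7->4
rank(y): 9->9, 6->6, 3->3, 2->2, 8->8, 1->1, 5->5, 7->7, 4->4
Step 2: d_i = R_x(i) - R_y(i); compute d_i^2.
  (3-9)^2=36, (6-6)^2=0, (1-3)^2=4, (2-2)^2=0, (8-8)^2=0, (9-1)^2=64, (5-5)^2=0, (7-7)^2=0, (4-4)^2=0
sum(d^2) = 104.
Step 3: rho = 1 - 6*104 / (9*(9^2 - 1)) = 1 - 624/720 = 0.133333.
Step 4: Under H0, t = rho * sqrt((n-2)/(1-rho^2)) = 0.3559 ~ t(7).
Step 5: Two-sided p-value from the t-distribution with 7 df = 0.732368.
Step 6: alpha = 0.1. fail to reject H0.

rho = 0.1333, p = 0.732368, fail to reject H0 at alpha = 0.1.


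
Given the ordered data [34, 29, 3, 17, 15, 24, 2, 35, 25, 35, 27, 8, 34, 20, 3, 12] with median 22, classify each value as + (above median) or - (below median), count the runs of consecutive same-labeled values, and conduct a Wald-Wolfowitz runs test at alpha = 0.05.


Step 1: Compute median = 22; label A = above, B = below.
Labels in order: AABBBABAAAABABBB  (n_A = 8, n_B = 8)
Step 2: Count runs R = 8.
Step 3: Under H0 (random ordering), E[R] = 2*n_A*n_B/(n_A+n_B) + 1 = 2*8*8/16 + 1 = 9.0000.
        Var[R] = 2*n_A*n_B*(2*n_A*n_B - n_A - n_B) / ((n_A+n_B)^2 * (n_A+n_B-1)) = 14336/3840 = 3.7333.
        SD[R] = 1.9322.
Step 4: Continuity-corrected z = (R + 0.5 - E[R]) / SD[R] = (8 + 0.5 - 9.0000) / 1.9322 = -0.2588.
Step 5: Two-sided p-value via normal approximation = 2*(1 - Phi(|z|)) = 0.795809.
Step 6: alpha = 0.05. fail to reject H0.

R = 8, z = -0.2588, p = 0.795809, fail to reject H0.


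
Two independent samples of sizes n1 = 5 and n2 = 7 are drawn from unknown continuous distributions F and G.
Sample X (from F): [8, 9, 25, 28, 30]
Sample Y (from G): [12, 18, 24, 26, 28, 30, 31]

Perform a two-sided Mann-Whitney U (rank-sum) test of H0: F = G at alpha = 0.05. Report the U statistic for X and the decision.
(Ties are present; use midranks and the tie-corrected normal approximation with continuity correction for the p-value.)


Step 1: Combine and sort all 12 observations; assign midranks.
sorted (value, group): (8,X), (9,X), (12,Y), (18,Y), (24,Y), (25,X), (26,Y), (28,X), (28,Y), (30,X), (30,Y), (31,Y)
ranks: 8->1, 9->2, 12->3, 18->4, 24->5, 25->6, 26->7, 28->8.5, 28->8.5, 30->10.5, 30->10.5, 31->12
Step 2: Rank sum for X: R1 = 1 + 2 + 6 + 8.5 + 10.5 = 28.
Step 3: U_X = R1 - n1(n1+1)/2 = 28 - 5*6/2 = 28 - 15 = 13.
       U_Y = n1*n2 - U_X = 35 - 13 = 22.
Step 4: Ties are present, so use the tie-corrected normal approximation (with continuity correction) for the p-value.
Step 5: p-value = 0.514478; compare to alpha = 0.05. fail to reject H0.

U_X = 13, p = 0.514478, fail to reject H0 at alpha = 0.05.


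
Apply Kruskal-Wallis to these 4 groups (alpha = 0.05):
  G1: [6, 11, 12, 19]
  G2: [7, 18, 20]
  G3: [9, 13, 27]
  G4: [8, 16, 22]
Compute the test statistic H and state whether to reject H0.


Step 1: Combine all N = 13 observations and assign midranks.
sorted (value, group, rank): (6,G1,1), (7,G2,2), (8,G4,3), (9,G3,4), (11,G1,5), (12,G1,6), (13,G3,7), (16,G4,8), (18,G2,9), (19,G1,10), (20,G2,11), (22,G4,12), (27,G3,13)
Step 2: Sum ranks within each group.
R_1 = 22 (n_1 = 4)
R_2 = 22 (n_2 = 3)
R_3 = 24 (n_3 = 3)
R_4 = 23 (n_4 = 3)
Step 3: H = 12/(N(N+1)) * sum(R_i^2/n_i) - 3(N+1)
     = 12/(13*14) * (22^2/4 + 22^2/3 + 24^2/3 + 23^2/3) - 3*14
     = 0.065934 * 650.667 - 42
     = 0.901099.
Step 4: No ties, so H is used without correction.
Step 5: Under H0, H ~ chi^2(3); p-value = 0.825163.
Step 6: alpha = 0.05. fail to reject H0.

H = 0.9011, df = 3, p = 0.825163, fail to reject H0.


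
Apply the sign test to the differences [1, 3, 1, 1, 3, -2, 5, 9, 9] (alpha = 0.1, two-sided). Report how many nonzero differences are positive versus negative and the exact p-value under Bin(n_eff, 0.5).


Step 1: Discard zero differences. Original n = 9; n_eff = number of nonzero differences = 9.
Nonzero differences (with sign): +1, +3, +1, +1, +3, -2, +5, +9, +9
Step 2: Count signs: positive = 8, negative = 1.
Step 3: Under H0: P(positive) = 0.5, so the number of positives S ~ Bin(9, 0.5).
Step 4: Two-sided exact p-value = sum of Bin(9,0.5) probabilities at or below the observed probability = 0.039062.
Step 5: alpha = 0.1. reject H0.

n_eff = 9, pos = 8, neg = 1, p = 0.039062, reject H0.


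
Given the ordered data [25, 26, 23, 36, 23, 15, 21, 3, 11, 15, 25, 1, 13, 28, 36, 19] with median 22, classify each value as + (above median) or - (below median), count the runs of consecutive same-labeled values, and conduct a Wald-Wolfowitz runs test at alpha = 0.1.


Step 1: Compute median = 22; label A = above, B = below.
Labels in order: AAAAABBBBBABBAAB  (n_A = 8, n_B = 8)
Step 2: Count runs R = 6.
Step 3: Under H0 (random ordering), E[R] = 2*n_A*n_B/(n_A+n_B) + 1 = 2*8*8/16 + 1 = 9.0000.
        Var[R] = 2*n_A*n_B*(2*n_A*n_B - n_A - n_B) / ((n_A+n_B)^2 * (n_A+n_B-1)) = 14336/3840 = 3.7333.
        SD[R] = 1.9322.
Step 4: Continuity-corrected z = (R + 0.5 - E[R]) / SD[R] = (6 + 0.5 - 9.0000) / 1.9322 = -1.2939.
Step 5: Two-sided p-value via normal approximation = 2*(1 - Phi(|z|)) = 0.195709.
Step 6: alpha = 0.1. fail to reject H0.

R = 6, z = -1.2939, p = 0.195709, fail to reject H0.


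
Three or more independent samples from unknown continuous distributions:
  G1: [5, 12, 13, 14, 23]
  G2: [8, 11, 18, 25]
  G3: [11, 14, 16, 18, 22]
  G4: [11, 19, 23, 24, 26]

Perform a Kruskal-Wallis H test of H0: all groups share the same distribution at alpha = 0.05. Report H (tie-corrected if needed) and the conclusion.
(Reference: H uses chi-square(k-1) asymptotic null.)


Step 1: Combine all N = 19 observations and assign midranks.
sorted (value, group, rank): (5,G1,1), (8,G2,2), (11,G2,4), (11,G3,4), (11,G4,4), (12,G1,6), (13,G1,7), (14,G1,8.5), (14,G3,8.5), (16,G3,10), (18,G2,11.5), (18,G3,11.5), (19,G4,13), (22,G3,14), (23,G1,15.5), (23,G4,15.5), (24,G4,17), (25,G2,18), (26,G4,19)
Step 2: Sum ranks within each group.
R_1 = 38 (n_1 = 5)
R_2 = 35.5 (n_2 = 4)
R_3 = 48 (n_3 = 5)
R_4 = 68.5 (n_4 = 5)
Step 3: H = 12/(N(N+1)) * sum(R_i^2/n_i) - 3(N+1)
     = 12/(19*20) * (38^2/5 + 35.5^2/4 + 48^2/5 + 68.5^2/5) - 3*20
     = 0.031579 * 2003.11 - 60
     = 3.256184.
Step 4: Ties present; correction factor C = 1 - 42/(19^3 - 19) = 0.993860. Corrected H = 3.256184 / 0.993860 = 3.276302.
Step 5: Under H0, H ~ chi^2(3); p-value = 0.350955.
Step 6: alpha = 0.05. fail to reject H0.

H = 3.2763, df = 3, p = 0.350955, fail to reject H0.


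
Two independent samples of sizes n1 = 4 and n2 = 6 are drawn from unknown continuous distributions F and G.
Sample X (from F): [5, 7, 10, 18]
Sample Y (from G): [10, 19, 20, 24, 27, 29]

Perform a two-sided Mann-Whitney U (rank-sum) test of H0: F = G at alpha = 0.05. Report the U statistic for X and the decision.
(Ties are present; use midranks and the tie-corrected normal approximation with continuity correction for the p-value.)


Step 1: Combine and sort all 10 observations; assign midranks.
sorted (value, group): (5,X), (7,X), (10,X), (10,Y), (18,X), (19,Y), (20,Y), (24,Y), (27,Y), (29,Y)
ranks: 5->1, 7->2, 10->3.5, 10->3.5, 18->5, 19->6, 20->7, 24->8, 27->9, 29->10
Step 2: Rank sum for X: R1 = 1 + 2 + 3.5 + 5 = 11.5.
Step 3: U_X = R1 - n1(n1+1)/2 = 11.5 - 4*5/2 = 11.5 - 10 = 1.5.
       U_Y = n1*n2 - U_X = 24 - 1.5 = 22.5.
Step 4: Ties are present, so use the tie-corrected normal approximation (with continuity correction) for the p-value.
Step 5: p-value = 0.032476; compare to alpha = 0.05. reject H0.

U_X = 1.5, p = 0.032476, reject H0 at alpha = 0.05.


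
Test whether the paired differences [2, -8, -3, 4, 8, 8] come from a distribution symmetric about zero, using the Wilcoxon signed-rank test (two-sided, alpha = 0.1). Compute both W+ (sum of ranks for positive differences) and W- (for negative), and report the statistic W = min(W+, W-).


Step 1: Drop any zero differences (none here) and take |d_i|.
|d| = [2, 8, 3, 4, 8, 8]
Step 2: Midrank |d_i| (ties get averaged ranks).
ranks: |2|->1, |8|->5, |3|->2, |4|->3, |8|->5, |8|->5
Step 3: Attach original signs; sum ranks with positive sign and with negative sign.
W+ = 1 + 3 + 5 + 5 = 14
W- = 5 + 2 = 7
(Check: W+ + W- = 21 should equal n(n+1)/2 = 21.)
Step 4: Test statistic W = min(W+, W-) = 7.
Step 5: Ties in |d|, so use the tie-corrected normal approximation.
        E[W] = n(n+1)/4 = 6*7/4 = 10.5.
        Tie groups: |d|=8 (t=3); sum(t^3 - t) = 24.
        Var[W] = n(n+1)(2n+1)/24 - sum(t^3-t)/48 = 546/24 - 24/48 = 22.25.
        z = (W - E[W]) / sqrt(Var[W]) = (7 - 10.5) / 4.7170 = -0.7420.
        Two-sided p = 2*Phi(z) = 0.458088.
Step 6: alpha = 0.1. fail to reject H0.

W+ = 14, W- = 7, W = min = 7, p = 0.458088, fail to reject H0.


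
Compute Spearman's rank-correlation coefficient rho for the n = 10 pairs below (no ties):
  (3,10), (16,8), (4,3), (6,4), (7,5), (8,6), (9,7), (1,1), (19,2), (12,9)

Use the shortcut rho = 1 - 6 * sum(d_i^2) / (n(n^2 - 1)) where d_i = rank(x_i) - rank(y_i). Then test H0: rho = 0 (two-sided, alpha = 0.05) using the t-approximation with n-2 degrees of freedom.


Step 1: Rank x and y separately (midranks; no ties here).
rank(x): 3->2, 16->9, 4->3, 6->4, 7->5, 8->6, 9->7, 1->1, 19->10, 12->8
rank(y): 10->10, 8->8, 3->3, 4->4, 5->5, 6->6, 7->7, 1->1, 2->2, 9->9
Step 2: d_i = R_x(i) - R_y(i); compute d_i^2.
  (2-10)^2=64, (9-8)^2=1, (3-3)^2=0, (4-4)^2=0, (5-5)^2=0, (6-6)^2=0, (7-7)^2=0, (1-1)^2=0, (10-2)^2=64, (8-9)^2=1
sum(d^2) = 130.
Step 3: rho = 1 - 6*130 / (10*(10^2 - 1)) = 1 - 780/990 = 0.212121.
Step 4: Under H0, t = rho * sqrt((n-2)/(1-rho^2)) = 0.6139 ~ t(8).
Step 5: Two-sided p-value from the t-distribution with 8 df = 0.556306.
Step 6: alpha = 0.05. fail to reject H0.

rho = 0.2121, p = 0.556306, fail to reject H0 at alpha = 0.05.
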